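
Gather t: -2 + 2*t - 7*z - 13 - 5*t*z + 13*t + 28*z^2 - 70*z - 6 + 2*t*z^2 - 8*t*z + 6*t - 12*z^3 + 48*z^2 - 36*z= t*(2*z^2 - 13*z + 21) - 12*z^3 + 76*z^2 - 113*z - 21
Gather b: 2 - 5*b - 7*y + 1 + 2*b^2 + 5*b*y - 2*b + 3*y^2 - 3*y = 2*b^2 + b*(5*y - 7) + 3*y^2 - 10*y + 3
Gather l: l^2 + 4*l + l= l^2 + 5*l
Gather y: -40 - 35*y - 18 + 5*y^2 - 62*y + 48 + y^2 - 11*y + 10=6*y^2 - 108*y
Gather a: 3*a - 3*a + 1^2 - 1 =0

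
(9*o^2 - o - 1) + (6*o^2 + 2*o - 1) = 15*o^2 + o - 2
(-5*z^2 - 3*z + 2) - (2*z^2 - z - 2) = -7*z^2 - 2*z + 4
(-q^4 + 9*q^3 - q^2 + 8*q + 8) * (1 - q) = q^5 - 10*q^4 + 10*q^3 - 9*q^2 + 8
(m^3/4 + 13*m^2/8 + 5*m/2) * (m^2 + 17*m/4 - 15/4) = m^5/4 + 43*m^4/16 + 271*m^3/32 + 145*m^2/32 - 75*m/8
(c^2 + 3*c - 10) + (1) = c^2 + 3*c - 9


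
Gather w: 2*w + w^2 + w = w^2 + 3*w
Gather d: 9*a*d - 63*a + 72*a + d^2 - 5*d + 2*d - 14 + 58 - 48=9*a + d^2 + d*(9*a - 3) - 4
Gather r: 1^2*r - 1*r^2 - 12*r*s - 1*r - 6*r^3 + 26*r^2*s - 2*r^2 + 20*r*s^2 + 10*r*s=-6*r^3 + r^2*(26*s - 3) + r*(20*s^2 - 2*s)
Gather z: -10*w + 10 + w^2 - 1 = w^2 - 10*w + 9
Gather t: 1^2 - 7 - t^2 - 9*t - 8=-t^2 - 9*t - 14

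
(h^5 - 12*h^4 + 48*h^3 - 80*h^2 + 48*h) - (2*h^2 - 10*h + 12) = h^5 - 12*h^4 + 48*h^3 - 82*h^2 + 58*h - 12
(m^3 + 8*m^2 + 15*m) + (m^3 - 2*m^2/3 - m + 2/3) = 2*m^3 + 22*m^2/3 + 14*m + 2/3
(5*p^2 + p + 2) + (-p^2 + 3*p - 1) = 4*p^2 + 4*p + 1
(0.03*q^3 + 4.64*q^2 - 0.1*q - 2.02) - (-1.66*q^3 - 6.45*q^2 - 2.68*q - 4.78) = 1.69*q^3 + 11.09*q^2 + 2.58*q + 2.76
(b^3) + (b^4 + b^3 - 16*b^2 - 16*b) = b^4 + 2*b^3 - 16*b^2 - 16*b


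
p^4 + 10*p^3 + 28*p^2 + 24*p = p*(p + 2)^2*(p + 6)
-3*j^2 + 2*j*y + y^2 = (-j + y)*(3*j + y)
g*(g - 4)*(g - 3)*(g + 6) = g^4 - g^3 - 30*g^2 + 72*g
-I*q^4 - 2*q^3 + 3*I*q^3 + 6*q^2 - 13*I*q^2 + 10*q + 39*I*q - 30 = (q - 3)*(q - 5*I)*(q + 2*I)*(-I*q + 1)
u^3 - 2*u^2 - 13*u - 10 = (u - 5)*(u + 1)*(u + 2)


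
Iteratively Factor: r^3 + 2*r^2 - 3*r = (r)*(r^2 + 2*r - 3) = r*(r - 1)*(r + 3)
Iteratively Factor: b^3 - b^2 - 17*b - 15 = (b + 3)*(b^2 - 4*b - 5) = (b + 1)*(b + 3)*(b - 5)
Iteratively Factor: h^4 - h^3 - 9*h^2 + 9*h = (h + 3)*(h^3 - 4*h^2 + 3*h) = (h - 1)*(h + 3)*(h^2 - 3*h) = h*(h - 1)*(h + 3)*(h - 3)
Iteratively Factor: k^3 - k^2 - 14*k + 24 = (k - 2)*(k^2 + k - 12) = (k - 2)*(k + 4)*(k - 3)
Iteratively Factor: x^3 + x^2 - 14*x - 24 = (x + 3)*(x^2 - 2*x - 8) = (x + 2)*(x + 3)*(x - 4)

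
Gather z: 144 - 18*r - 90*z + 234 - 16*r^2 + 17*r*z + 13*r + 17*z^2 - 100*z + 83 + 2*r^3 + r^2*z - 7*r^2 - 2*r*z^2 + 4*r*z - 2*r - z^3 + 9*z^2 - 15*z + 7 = 2*r^3 - 23*r^2 - 7*r - z^3 + z^2*(26 - 2*r) + z*(r^2 + 21*r - 205) + 468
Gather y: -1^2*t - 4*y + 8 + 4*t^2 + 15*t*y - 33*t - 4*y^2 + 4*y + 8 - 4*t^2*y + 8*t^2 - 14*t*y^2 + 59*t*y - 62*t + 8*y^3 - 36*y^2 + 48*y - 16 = 12*t^2 - 96*t + 8*y^3 + y^2*(-14*t - 40) + y*(-4*t^2 + 74*t + 48)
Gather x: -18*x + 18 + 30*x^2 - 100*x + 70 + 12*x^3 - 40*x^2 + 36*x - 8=12*x^3 - 10*x^2 - 82*x + 80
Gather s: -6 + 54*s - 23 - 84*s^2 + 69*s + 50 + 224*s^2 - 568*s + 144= 140*s^2 - 445*s + 165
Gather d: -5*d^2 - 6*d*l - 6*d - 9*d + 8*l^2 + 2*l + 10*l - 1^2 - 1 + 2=-5*d^2 + d*(-6*l - 15) + 8*l^2 + 12*l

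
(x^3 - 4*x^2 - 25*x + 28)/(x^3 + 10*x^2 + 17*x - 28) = (x - 7)/(x + 7)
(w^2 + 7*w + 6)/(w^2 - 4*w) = (w^2 + 7*w + 6)/(w*(w - 4))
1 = 1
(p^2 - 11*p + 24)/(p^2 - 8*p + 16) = (p^2 - 11*p + 24)/(p^2 - 8*p + 16)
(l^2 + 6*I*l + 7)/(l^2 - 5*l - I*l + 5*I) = (l + 7*I)/(l - 5)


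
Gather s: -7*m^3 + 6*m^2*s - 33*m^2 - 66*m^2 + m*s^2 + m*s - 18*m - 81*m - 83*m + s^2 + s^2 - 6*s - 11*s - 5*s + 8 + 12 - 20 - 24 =-7*m^3 - 99*m^2 - 182*m + s^2*(m + 2) + s*(6*m^2 + m - 22) - 24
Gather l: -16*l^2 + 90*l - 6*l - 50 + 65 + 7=-16*l^2 + 84*l + 22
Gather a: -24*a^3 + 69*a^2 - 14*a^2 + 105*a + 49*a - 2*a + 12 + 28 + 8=-24*a^3 + 55*a^2 + 152*a + 48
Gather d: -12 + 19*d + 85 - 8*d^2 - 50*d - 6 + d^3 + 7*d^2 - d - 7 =d^3 - d^2 - 32*d + 60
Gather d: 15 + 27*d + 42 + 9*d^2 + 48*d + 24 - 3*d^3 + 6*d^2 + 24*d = -3*d^3 + 15*d^2 + 99*d + 81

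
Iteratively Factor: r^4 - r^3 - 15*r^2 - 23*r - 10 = (r + 1)*(r^3 - 2*r^2 - 13*r - 10) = (r + 1)^2*(r^2 - 3*r - 10) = (r - 5)*(r + 1)^2*(r + 2)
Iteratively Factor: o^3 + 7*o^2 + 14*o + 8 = (o + 2)*(o^2 + 5*o + 4) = (o + 1)*(o + 2)*(o + 4)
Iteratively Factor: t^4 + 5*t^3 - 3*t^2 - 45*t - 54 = (t + 2)*(t^3 + 3*t^2 - 9*t - 27) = (t + 2)*(t + 3)*(t^2 - 9) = (t + 2)*(t + 3)^2*(t - 3)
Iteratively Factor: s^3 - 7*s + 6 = (s - 2)*(s^2 + 2*s - 3) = (s - 2)*(s - 1)*(s + 3)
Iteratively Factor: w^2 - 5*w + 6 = (w - 3)*(w - 2)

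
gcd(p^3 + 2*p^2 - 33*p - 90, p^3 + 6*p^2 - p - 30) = p^2 + 8*p + 15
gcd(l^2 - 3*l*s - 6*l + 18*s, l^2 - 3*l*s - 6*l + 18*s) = -l^2 + 3*l*s + 6*l - 18*s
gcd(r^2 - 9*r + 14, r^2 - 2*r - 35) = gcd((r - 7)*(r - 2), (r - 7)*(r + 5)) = r - 7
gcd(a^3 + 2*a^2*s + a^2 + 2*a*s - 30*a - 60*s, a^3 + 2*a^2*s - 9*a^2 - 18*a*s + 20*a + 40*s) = a^2 + 2*a*s - 5*a - 10*s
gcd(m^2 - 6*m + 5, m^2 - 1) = m - 1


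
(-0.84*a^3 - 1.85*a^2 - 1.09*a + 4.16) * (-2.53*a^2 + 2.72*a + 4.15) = 2.1252*a^5 + 2.3957*a^4 - 5.7603*a^3 - 21.1671*a^2 + 6.7917*a + 17.264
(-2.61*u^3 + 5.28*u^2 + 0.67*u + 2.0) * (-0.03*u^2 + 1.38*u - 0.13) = 0.0783*u^5 - 3.7602*u^4 + 7.6056*u^3 + 0.1782*u^2 + 2.6729*u - 0.26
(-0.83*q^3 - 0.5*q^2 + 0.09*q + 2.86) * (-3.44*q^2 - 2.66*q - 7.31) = 2.8552*q^5 + 3.9278*q^4 + 7.0877*q^3 - 6.4228*q^2 - 8.2655*q - 20.9066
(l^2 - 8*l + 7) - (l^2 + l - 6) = 13 - 9*l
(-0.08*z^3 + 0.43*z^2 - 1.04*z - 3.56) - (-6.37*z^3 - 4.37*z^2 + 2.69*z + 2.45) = 6.29*z^3 + 4.8*z^2 - 3.73*z - 6.01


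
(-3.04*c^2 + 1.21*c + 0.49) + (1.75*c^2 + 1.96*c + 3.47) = -1.29*c^2 + 3.17*c + 3.96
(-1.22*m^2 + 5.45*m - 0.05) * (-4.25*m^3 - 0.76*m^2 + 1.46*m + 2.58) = 5.185*m^5 - 22.2353*m^4 - 5.7107*m^3 + 4.8474*m^2 + 13.988*m - 0.129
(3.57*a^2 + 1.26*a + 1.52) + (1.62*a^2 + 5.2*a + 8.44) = 5.19*a^2 + 6.46*a + 9.96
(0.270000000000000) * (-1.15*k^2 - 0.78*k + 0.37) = -0.3105*k^2 - 0.2106*k + 0.0999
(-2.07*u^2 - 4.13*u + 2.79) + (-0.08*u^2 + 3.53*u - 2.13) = -2.15*u^2 - 0.6*u + 0.66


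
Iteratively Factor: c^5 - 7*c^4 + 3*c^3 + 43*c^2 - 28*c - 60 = (c + 2)*(c^4 - 9*c^3 + 21*c^2 + c - 30) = (c + 1)*(c + 2)*(c^3 - 10*c^2 + 31*c - 30) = (c - 5)*(c + 1)*(c + 2)*(c^2 - 5*c + 6) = (c - 5)*(c - 3)*(c + 1)*(c + 2)*(c - 2)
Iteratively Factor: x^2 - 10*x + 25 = (x - 5)*(x - 5)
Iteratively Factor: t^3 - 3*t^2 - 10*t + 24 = (t - 2)*(t^2 - t - 12) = (t - 4)*(t - 2)*(t + 3)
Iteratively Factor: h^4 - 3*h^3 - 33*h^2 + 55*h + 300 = (h - 5)*(h^3 + 2*h^2 - 23*h - 60) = (h - 5)*(h + 4)*(h^2 - 2*h - 15) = (h - 5)*(h + 3)*(h + 4)*(h - 5)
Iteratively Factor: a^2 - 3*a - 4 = (a - 4)*(a + 1)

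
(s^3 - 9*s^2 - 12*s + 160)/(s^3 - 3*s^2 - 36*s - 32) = (s - 5)/(s + 1)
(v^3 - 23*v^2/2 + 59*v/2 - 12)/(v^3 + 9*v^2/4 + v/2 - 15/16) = 8*(v^2 - 11*v + 24)/(8*v^2 + 22*v + 15)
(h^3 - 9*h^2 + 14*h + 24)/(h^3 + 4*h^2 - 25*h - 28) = (h - 6)/(h + 7)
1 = 1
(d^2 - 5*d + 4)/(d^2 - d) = (d - 4)/d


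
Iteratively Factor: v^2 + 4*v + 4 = (v + 2)*(v + 2)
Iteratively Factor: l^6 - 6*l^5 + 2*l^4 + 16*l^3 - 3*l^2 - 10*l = (l)*(l^5 - 6*l^4 + 2*l^3 + 16*l^2 - 3*l - 10) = l*(l + 1)*(l^4 - 7*l^3 + 9*l^2 + 7*l - 10) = l*(l - 2)*(l + 1)*(l^3 - 5*l^2 - l + 5) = l*(l - 5)*(l - 2)*(l + 1)*(l^2 - 1) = l*(l - 5)*(l - 2)*(l - 1)*(l + 1)*(l + 1)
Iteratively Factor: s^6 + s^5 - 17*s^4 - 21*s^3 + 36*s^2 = (s + 3)*(s^5 - 2*s^4 - 11*s^3 + 12*s^2) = (s - 1)*(s + 3)*(s^4 - s^3 - 12*s^2) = (s - 4)*(s - 1)*(s + 3)*(s^3 + 3*s^2) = (s - 4)*(s - 1)*(s + 3)^2*(s^2) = s*(s - 4)*(s - 1)*(s + 3)^2*(s)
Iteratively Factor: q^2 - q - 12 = (q + 3)*(q - 4)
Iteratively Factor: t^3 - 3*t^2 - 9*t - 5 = (t - 5)*(t^2 + 2*t + 1) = (t - 5)*(t + 1)*(t + 1)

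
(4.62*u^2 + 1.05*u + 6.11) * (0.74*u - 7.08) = 3.4188*u^3 - 31.9326*u^2 - 2.9126*u - 43.2588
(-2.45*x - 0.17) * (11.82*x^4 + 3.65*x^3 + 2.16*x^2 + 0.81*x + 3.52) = -28.959*x^5 - 10.9519*x^4 - 5.9125*x^3 - 2.3517*x^2 - 8.7617*x - 0.5984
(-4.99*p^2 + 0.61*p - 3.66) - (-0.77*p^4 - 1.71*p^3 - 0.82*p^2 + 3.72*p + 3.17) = 0.77*p^4 + 1.71*p^3 - 4.17*p^2 - 3.11*p - 6.83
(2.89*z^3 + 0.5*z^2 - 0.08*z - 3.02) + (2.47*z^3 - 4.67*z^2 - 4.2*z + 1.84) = 5.36*z^3 - 4.17*z^2 - 4.28*z - 1.18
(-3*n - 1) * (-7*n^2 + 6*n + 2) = 21*n^3 - 11*n^2 - 12*n - 2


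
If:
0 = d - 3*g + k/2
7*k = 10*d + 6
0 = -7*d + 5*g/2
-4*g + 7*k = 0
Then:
No Solution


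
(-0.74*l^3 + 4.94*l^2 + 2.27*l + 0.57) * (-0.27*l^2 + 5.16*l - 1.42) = 0.1998*l^5 - 5.1522*l^4 + 25.9283*l^3 + 4.5445*l^2 - 0.2822*l - 0.8094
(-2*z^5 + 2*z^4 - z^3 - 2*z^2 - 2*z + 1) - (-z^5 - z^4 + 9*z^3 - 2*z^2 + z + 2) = -z^5 + 3*z^4 - 10*z^3 - 3*z - 1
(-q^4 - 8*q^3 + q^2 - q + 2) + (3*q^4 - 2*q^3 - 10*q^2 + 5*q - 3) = 2*q^4 - 10*q^3 - 9*q^2 + 4*q - 1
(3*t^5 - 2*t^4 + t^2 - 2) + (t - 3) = 3*t^5 - 2*t^4 + t^2 + t - 5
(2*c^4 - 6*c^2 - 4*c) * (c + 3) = 2*c^5 + 6*c^4 - 6*c^3 - 22*c^2 - 12*c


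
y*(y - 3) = y^2 - 3*y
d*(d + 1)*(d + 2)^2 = d^4 + 5*d^3 + 8*d^2 + 4*d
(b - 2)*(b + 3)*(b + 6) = b^3 + 7*b^2 - 36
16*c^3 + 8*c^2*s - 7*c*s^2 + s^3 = (-4*c + s)^2*(c + s)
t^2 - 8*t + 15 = (t - 5)*(t - 3)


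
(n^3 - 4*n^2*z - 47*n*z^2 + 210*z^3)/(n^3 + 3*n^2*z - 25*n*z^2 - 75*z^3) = (n^2 + n*z - 42*z^2)/(n^2 + 8*n*z + 15*z^2)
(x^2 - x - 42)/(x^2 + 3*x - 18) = (x - 7)/(x - 3)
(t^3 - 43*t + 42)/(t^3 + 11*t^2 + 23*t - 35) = (t - 6)/(t + 5)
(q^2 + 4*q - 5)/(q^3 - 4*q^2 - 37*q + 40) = 1/(q - 8)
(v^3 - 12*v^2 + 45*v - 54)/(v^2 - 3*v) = v - 9 + 18/v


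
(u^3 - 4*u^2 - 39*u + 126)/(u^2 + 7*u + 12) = (u^3 - 4*u^2 - 39*u + 126)/(u^2 + 7*u + 12)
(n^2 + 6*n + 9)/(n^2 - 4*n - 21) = (n + 3)/(n - 7)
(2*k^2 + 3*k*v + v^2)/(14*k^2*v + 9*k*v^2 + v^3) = (k + v)/(v*(7*k + v))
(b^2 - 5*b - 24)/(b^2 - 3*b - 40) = (b + 3)/(b + 5)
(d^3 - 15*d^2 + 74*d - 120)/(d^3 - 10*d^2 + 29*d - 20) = (d - 6)/(d - 1)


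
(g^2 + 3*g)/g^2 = (g + 3)/g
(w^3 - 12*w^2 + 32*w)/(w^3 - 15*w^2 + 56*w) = (w - 4)/(w - 7)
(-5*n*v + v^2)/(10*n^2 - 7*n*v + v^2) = v/(-2*n + v)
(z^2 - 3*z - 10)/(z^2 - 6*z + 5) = (z + 2)/(z - 1)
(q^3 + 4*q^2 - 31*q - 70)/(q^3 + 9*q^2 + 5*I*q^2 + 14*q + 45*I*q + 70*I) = (q - 5)/(q + 5*I)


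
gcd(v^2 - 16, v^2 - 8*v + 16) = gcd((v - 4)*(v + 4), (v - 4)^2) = v - 4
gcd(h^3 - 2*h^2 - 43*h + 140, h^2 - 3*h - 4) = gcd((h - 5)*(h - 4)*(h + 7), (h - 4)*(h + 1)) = h - 4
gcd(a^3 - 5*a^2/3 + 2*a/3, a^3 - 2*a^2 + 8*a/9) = a^2 - 2*a/3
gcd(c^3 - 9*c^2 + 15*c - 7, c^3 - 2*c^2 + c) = c^2 - 2*c + 1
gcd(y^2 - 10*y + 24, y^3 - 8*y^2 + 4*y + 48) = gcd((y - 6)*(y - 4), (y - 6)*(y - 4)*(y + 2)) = y^2 - 10*y + 24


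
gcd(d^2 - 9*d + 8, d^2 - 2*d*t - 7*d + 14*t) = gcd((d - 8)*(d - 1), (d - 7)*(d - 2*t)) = 1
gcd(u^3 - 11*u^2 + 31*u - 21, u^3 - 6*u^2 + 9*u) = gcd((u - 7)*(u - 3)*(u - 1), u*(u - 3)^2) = u - 3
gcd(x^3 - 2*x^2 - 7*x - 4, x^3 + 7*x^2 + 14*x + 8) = x + 1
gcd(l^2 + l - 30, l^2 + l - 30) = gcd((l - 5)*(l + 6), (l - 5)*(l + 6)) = l^2 + l - 30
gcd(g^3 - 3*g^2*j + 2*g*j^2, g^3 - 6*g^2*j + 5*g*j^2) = g^2 - g*j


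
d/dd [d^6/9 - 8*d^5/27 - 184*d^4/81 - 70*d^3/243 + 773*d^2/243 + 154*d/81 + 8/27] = 2*d^5/3 - 40*d^4/27 - 736*d^3/81 - 70*d^2/81 + 1546*d/243 + 154/81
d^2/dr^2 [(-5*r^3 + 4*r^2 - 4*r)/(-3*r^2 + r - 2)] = 2*(-r^3 + 42*r^2 - 12*r - 8)/(27*r^6 - 27*r^5 + 63*r^4 - 37*r^3 + 42*r^2 - 12*r + 8)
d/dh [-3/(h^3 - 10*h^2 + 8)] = 3*h*(3*h - 20)/(h^3 - 10*h^2 + 8)^2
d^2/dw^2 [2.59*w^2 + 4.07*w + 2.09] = 5.18000000000000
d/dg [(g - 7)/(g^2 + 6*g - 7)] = (g^2 + 6*g - 2*(g - 7)*(g + 3) - 7)/(g^2 + 6*g - 7)^2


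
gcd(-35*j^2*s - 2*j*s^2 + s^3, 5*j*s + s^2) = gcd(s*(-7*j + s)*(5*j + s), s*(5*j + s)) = 5*j*s + s^2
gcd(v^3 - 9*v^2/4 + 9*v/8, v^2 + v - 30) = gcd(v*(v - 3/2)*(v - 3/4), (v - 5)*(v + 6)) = 1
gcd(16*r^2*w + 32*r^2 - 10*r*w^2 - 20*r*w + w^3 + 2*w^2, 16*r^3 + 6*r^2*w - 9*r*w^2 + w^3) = 16*r^2 - 10*r*w + w^2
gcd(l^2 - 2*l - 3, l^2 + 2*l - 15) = l - 3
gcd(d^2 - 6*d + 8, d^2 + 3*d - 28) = d - 4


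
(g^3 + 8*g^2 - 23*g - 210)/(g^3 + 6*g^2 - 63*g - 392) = (g^2 + g - 30)/(g^2 - g - 56)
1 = 1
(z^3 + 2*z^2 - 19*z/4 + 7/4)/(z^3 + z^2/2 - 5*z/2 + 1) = (z + 7/2)/(z + 2)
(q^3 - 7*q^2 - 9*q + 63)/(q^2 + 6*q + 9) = (q^2 - 10*q + 21)/(q + 3)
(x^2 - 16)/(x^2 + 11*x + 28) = (x - 4)/(x + 7)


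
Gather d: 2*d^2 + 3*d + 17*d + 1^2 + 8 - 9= 2*d^2 + 20*d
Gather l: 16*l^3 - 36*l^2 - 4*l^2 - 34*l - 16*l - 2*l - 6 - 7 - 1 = 16*l^3 - 40*l^2 - 52*l - 14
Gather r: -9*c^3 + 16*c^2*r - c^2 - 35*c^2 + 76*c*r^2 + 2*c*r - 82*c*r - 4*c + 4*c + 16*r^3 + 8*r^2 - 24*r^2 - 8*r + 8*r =-9*c^3 - 36*c^2 + 16*r^3 + r^2*(76*c - 16) + r*(16*c^2 - 80*c)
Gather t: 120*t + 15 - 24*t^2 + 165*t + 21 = -24*t^2 + 285*t + 36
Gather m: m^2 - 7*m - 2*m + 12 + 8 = m^2 - 9*m + 20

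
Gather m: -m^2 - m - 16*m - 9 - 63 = -m^2 - 17*m - 72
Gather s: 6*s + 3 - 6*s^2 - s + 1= -6*s^2 + 5*s + 4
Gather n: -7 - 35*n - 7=-35*n - 14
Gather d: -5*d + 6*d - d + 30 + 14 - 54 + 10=0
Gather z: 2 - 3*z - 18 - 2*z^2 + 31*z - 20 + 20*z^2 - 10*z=18*z^2 + 18*z - 36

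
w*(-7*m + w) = -7*m*w + w^2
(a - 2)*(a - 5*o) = a^2 - 5*a*o - 2*a + 10*o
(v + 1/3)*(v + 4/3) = v^2 + 5*v/3 + 4/9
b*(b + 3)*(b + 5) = b^3 + 8*b^2 + 15*b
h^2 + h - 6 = (h - 2)*(h + 3)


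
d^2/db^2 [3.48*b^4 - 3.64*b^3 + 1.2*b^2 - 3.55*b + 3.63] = 41.76*b^2 - 21.84*b + 2.4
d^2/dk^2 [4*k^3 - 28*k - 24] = 24*k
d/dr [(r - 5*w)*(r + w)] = 2*r - 4*w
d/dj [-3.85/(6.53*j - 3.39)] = 25.1405/(6.53*j - 3.39)^2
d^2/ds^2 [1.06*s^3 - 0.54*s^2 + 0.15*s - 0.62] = 6.36*s - 1.08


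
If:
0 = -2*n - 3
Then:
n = -3/2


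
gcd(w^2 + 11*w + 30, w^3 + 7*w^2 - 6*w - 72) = w + 6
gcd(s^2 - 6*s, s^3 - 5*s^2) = s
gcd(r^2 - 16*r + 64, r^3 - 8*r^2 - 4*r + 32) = r - 8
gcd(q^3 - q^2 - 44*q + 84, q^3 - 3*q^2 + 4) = q - 2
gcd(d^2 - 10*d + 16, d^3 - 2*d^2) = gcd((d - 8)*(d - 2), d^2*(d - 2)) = d - 2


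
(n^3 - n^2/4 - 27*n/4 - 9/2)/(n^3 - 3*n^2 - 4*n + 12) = (n + 3/4)/(n - 2)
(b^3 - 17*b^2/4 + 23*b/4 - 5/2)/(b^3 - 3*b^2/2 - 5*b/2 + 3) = (4*b - 5)/(2*(2*b + 3))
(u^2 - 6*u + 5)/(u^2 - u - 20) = (u - 1)/(u + 4)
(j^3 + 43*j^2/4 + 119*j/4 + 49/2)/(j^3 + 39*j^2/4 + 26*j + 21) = (j + 7)/(j + 6)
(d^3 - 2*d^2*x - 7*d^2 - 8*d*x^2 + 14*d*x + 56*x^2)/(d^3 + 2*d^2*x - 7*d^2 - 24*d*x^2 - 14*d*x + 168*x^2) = (d + 2*x)/(d + 6*x)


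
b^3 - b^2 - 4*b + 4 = (b - 2)*(b - 1)*(b + 2)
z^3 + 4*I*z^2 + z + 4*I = (z - I)*(z + I)*(z + 4*I)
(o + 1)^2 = o^2 + 2*o + 1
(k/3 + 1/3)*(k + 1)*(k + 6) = k^3/3 + 8*k^2/3 + 13*k/3 + 2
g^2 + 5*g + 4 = (g + 1)*(g + 4)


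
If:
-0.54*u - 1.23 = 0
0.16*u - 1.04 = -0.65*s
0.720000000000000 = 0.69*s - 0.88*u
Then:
No Solution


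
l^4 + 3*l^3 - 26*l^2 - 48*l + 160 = (l - 4)*(l - 2)*(l + 4)*(l + 5)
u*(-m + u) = -m*u + u^2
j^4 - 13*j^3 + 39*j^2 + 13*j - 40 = (j - 8)*(j - 5)*(j - 1)*(j + 1)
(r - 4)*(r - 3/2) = r^2 - 11*r/2 + 6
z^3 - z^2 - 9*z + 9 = (z - 3)*(z - 1)*(z + 3)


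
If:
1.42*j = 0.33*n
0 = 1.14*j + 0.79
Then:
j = -0.69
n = -2.98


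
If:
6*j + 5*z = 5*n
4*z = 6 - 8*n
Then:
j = 5/8 - 5*z/4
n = 3/4 - z/2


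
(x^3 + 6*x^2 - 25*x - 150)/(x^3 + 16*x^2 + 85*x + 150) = (x - 5)/(x + 5)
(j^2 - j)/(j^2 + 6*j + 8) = j*(j - 1)/(j^2 + 6*j + 8)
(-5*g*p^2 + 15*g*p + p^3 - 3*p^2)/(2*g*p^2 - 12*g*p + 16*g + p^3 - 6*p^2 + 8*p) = p*(-5*g*p + 15*g + p^2 - 3*p)/(2*g*p^2 - 12*g*p + 16*g + p^3 - 6*p^2 + 8*p)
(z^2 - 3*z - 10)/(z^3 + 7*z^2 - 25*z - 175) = (z + 2)/(z^2 + 12*z + 35)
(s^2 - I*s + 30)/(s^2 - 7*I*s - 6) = (s + 5*I)/(s - I)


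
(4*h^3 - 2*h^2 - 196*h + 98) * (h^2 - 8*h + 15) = 4*h^5 - 34*h^4 - 120*h^3 + 1636*h^2 - 3724*h + 1470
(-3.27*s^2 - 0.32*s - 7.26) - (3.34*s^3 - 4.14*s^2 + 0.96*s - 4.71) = -3.34*s^3 + 0.87*s^2 - 1.28*s - 2.55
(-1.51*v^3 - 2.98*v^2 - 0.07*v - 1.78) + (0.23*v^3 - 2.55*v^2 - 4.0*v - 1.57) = -1.28*v^3 - 5.53*v^2 - 4.07*v - 3.35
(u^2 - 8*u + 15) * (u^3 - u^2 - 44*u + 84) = u^5 - 9*u^4 - 21*u^3 + 421*u^2 - 1332*u + 1260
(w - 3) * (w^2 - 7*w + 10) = w^3 - 10*w^2 + 31*w - 30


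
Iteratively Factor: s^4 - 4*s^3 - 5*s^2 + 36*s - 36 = (s - 2)*(s^3 - 2*s^2 - 9*s + 18) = (s - 3)*(s - 2)*(s^2 + s - 6) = (s - 3)*(s - 2)*(s + 3)*(s - 2)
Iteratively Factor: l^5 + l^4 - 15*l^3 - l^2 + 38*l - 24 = (l - 1)*(l^4 + 2*l^3 - 13*l^2 - 14*l + 24) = (l - 1)*(l + 4)*(l^3 - 2*l^2 - 5*l + 6) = (l - 1)^2*(l + 4)*(l^2 - l - 6) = (l - 3)*(l - 1)^2*(l + 4)*(l + 2)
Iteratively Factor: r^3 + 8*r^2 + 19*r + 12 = (r + 3)*(r^2 + 5*r + 4) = (r + 3)*(r + 4)*(r + 1)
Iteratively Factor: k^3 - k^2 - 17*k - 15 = (k + 3)*(k^2 - 4*k - 5) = (k - 5)*(k + 3)*(k + 1)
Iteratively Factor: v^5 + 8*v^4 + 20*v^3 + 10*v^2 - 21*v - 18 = (v + 2)*(v^4 + 6*v^3 + 8*v^2 - 6*v - 9) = (v + 2)*(v + 3)*(v^3 + 3*v^2 - v - 3) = (v - 1)*(v + 2)*(v + 3)*(v^2 + 4*v + 3) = (v - 1)*(v + 2)*(v + 3)^2*(v + 1)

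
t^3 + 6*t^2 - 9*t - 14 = (t - 2)*(t + 1)*(t + 7)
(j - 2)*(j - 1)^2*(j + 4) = j^4 - 11*j^2 + 18*j - 8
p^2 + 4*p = p*(p + 4)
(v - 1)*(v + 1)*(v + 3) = v^3 + 3*v^2 - v - 3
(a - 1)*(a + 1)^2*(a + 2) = a^4 + 3*a^3 + a^2 - 3*a - 2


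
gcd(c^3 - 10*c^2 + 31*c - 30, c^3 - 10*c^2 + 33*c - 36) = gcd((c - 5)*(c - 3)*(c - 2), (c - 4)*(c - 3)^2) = c - 3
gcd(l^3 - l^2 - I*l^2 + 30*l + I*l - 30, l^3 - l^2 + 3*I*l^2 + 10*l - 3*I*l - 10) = l^2 + l*(-1 + 5*I) - 5*I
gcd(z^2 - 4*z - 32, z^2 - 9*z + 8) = z - 8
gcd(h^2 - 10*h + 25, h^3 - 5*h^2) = h - 5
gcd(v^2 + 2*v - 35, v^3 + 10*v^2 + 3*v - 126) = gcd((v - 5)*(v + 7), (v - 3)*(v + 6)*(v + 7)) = v + 7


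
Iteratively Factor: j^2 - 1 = (j + 1)*(j - 1)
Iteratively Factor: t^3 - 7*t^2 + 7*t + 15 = (t + 1)*(t^2 - 8*t + 15) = (t - 3)*(t + 1)*(t - 5)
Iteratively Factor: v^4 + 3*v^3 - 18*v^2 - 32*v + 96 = (v - 3)*(v^3 + 6*v^2 - 32) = (v - 3)*(v + 4)*(v^2 + 2*v - 8) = (v - 3)*(v - 2)*(v + 4)*(v + 4)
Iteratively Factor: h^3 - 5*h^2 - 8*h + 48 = (h - 4)*(h^2 - h - 12) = (h - 4)^2*(h + 3)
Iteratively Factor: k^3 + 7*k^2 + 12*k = (k + 4)*(k^2 + 3*k) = (k + 3)*(k + 4)*(k)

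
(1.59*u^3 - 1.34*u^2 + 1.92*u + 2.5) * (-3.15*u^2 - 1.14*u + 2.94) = -5.0085*u^5 + 2.4084*u^4 + 0.154199999999999*u^3 - 14.0034*u^2 + 2.7948*u + 7.35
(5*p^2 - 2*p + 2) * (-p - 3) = -5*p^3 - 13*p^2 + 4*p - 6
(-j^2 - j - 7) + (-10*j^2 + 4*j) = -11*j^2 + 3*j - 7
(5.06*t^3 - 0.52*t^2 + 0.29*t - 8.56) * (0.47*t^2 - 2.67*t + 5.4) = 2.3782*t^5 - 13.7546*t^4 + 28.8487*t^3 - 7.6055*t^2 + 24.4212*t - 46.224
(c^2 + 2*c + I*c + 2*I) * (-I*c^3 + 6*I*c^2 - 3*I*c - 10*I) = -I*c^5 + c^4 + 4*I*c^4 - 4*c^3 + 9*I*c^3 - 9*c^2 - 16*I*c^2 + 16*c - 20*I*c + 20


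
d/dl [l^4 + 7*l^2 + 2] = 4*l^3 + 14*l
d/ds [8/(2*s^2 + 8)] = -8*s/(s^2 + 4)^2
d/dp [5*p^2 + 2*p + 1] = 10*p + 2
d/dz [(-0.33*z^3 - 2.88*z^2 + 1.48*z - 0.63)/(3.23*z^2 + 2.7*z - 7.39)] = (-1.0659*z^4 - 1.782*z^3 - 5.2403*z^2 + 46.6362*z - 9.2362)/(10.4329*z^4 + 17.442*z^3 - 40.4494*z^2 - 39.906*z + 54.6121)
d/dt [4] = 0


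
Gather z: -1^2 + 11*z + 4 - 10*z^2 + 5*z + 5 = -10*z^2 + 16*z + 8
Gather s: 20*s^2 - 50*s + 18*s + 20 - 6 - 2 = 20*s^2 - 32*s + 12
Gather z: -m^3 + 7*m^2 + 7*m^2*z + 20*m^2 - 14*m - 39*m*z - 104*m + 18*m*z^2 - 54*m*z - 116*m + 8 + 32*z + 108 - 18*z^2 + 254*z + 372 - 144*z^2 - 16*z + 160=-m^3 + 27*m^2 - 234*m + z^2*(18*m - 162) + z*(7*m^2 - 93*m + 270) + 648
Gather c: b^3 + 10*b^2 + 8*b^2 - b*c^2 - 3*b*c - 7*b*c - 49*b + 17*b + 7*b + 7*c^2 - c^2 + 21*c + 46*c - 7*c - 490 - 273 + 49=b^3 + 18*b^2 - 25*b + c^2*(6 - b) + c*(60 - 10*b) - 714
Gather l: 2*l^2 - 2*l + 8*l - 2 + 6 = 2*l^2 + 6*l + 4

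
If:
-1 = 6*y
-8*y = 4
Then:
No Solution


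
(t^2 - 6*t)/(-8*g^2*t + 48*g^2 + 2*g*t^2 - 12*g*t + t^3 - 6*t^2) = t/(-8*g^2 + 2*g*t + t^2)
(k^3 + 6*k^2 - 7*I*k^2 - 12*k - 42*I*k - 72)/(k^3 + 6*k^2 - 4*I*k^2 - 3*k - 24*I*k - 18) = (k - 4*I)/(k - I)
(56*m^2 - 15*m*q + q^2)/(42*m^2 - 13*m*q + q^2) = (-8*m + q)/(-6*m + q)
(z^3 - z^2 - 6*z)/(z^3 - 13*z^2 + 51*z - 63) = z*(z + 2)/(z^2 - 10*z + 21)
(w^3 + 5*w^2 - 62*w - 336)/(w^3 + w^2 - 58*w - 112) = (w + 6)/(w + 2)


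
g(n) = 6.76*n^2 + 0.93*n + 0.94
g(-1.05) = 7.42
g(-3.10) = 63.02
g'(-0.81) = -10.02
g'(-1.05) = -13.27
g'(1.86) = 26.08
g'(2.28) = 31.76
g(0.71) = 5.01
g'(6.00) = 82.05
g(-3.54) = 82.36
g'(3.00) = 41.49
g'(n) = 13.52*n + 0.93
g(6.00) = 249.88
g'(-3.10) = -40.98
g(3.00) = 64.57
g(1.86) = 26.06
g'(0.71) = 10.53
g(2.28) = 38.20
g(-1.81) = 21.40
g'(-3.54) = -46.93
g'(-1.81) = -23.54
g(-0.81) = 4.62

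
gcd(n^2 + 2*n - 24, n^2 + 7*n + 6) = n + 6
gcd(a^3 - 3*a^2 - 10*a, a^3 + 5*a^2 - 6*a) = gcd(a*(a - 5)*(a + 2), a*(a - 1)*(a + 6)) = a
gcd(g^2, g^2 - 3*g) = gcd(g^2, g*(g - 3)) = g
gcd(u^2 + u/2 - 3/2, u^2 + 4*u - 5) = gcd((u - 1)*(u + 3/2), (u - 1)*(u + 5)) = u - 1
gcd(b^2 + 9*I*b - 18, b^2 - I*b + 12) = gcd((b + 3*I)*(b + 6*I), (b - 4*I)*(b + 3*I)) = b + 3*I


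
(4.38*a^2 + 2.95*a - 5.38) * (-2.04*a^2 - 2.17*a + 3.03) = -8.9352*a^4 - 15.5226*a^3 + 17.8451*a^2 + 20.6131*a - 16.3014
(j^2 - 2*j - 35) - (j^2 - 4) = -2*j - 31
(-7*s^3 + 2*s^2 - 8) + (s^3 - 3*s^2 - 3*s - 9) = -6*s^3 - s^2 - 3*s - 17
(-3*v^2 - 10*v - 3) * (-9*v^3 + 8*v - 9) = 27*v^5 + 90*v^4 + 3*v^3 - 53*v^2 + 66*v + 27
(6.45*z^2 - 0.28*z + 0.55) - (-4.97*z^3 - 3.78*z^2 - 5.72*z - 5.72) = 4.97*z^3 + 10.23*z^2 + 5.44*z + 6.27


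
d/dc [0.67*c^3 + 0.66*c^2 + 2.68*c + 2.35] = 2.01*c^2 + 1.32*c + 2.68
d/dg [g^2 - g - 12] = 2*g - 1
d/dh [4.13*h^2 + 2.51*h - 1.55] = 8.26*h + 2.51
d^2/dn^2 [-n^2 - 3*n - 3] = -2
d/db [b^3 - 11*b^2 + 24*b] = 3*b^2 - 22*b + 24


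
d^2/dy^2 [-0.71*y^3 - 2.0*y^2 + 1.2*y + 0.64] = -4.26*y - 4.0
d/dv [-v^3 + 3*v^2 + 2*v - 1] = -3*v^2 + 6*v + 2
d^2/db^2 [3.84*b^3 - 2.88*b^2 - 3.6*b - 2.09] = 23.04*b - 5.76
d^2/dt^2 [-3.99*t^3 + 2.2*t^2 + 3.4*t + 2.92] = 4.4 - 23.94*t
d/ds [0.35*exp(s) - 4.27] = 0.35*exp(s)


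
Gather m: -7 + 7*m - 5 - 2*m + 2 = 5*m - 10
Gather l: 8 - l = 8 - l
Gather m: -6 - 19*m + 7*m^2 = 7*m^2 - 19*m - 6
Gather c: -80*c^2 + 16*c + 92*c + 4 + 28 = -80*c^2 + 108*c + 32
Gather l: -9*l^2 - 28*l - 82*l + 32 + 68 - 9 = -9*l^2 - 110*l + 91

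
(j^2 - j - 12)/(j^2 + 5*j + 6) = (j - 4)/(j + 2)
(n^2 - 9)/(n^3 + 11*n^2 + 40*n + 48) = (n - 3)/(n^2 + 8*n + 16)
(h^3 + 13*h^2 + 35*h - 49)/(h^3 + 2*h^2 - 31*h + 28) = (h + 7)/(h - 4)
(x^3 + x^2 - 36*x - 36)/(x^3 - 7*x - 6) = (x^2 - 36)/(x^2 - x - 6)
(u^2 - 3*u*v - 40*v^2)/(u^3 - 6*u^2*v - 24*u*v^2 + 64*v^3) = (u + 5*v)/(u^2 + 2*u*v - 8*v^2)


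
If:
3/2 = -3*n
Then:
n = -1/2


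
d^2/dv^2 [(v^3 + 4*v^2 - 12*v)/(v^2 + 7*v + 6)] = 6/(v^3 + 3*v^2 + 3*v + 1)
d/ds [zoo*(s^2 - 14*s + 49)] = zoo*(s - 7)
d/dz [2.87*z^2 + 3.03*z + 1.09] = 5.74*z + 3.03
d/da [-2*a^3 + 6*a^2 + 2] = 6*a*(2 - a)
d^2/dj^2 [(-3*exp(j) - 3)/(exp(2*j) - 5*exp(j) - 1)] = 3*(-exp(4*j) - 9*exp(3*j) + 9*exp(2*j) - 24*exp(j) + 4)*exp(j)/(exp(6*j) - 15*exp(5*j) + 72*exp(4*j) - 95*exp(3*j) - 72*exp(2*j) - 15*exp(j) - 1)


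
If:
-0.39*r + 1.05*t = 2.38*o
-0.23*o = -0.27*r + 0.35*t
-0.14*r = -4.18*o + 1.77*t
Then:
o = 0.00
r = 0.00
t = 0.00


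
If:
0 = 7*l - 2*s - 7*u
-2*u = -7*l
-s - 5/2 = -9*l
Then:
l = 10/71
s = -175/142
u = 35/71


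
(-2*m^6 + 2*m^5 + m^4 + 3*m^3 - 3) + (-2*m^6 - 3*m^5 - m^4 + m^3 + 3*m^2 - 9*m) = -4*m^6 - m^5 + 4*m^3 + 3*m^2 - 9*m - 3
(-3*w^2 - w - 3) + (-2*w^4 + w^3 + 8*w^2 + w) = -2*w^4 + w^3 + 5*w^2 - 3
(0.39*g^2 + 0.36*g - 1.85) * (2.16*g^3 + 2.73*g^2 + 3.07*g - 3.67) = 0.8424*g^5 + 1.8423*g^4 - 1.8159*g^3 - 5.3766*g^2 - 7.0007*g + 6.7895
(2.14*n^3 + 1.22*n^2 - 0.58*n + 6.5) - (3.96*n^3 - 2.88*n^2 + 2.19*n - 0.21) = -1.82*n^3 + 4.1*n^2 - 2.77*n + 6.71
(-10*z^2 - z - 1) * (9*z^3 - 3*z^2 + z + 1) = -90*z^5 + 21*z^4 - 16*z^3 - 8*z^2 - 2*z - 1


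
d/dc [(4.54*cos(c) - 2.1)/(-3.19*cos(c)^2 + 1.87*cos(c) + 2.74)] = (-14.4826*cos(c)^2 + 13.398*cos(c) - 16.3666)*sin(c)/(10.1761*cos(c)^4 - 11.9306*cos(c)^3 - 13.9843*cos(c)^2 + 10.2476*cos(c) + 7.5076)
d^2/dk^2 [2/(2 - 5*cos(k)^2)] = 20*(10*sin(k)^4 - 9*sin(k)^2 - 3)/(5*cos(k)^2 - 2)^3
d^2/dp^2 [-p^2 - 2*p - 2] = -2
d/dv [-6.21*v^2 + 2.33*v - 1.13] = 2.33 - 12.42*v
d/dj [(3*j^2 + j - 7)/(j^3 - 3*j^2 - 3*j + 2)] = (-3*j^4 - 2*j^3 + 15*j^2 - 30*j - 19)/(j^6 - 6*j^5 + 3*j^4 + 22*j^3 - 3*j^2 - 12*j + 4)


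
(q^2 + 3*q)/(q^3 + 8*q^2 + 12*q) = (q + 3)/(q^2 + 8*q + 12)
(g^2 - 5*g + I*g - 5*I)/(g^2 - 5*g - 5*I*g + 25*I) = (g + I)/(g - 5*I)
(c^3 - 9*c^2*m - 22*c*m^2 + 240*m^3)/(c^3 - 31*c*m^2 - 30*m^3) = (c - 8*m)/(c + m)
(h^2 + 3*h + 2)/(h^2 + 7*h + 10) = (h + 1)/(h + 5)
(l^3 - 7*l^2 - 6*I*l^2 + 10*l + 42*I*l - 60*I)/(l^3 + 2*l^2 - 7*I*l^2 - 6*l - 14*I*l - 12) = (l^2 - 7*l + 10)/(l^2 + l*(2 - I) - 2*I)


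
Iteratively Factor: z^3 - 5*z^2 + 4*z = (z - 4)*(z^2 - z) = (z - 4)*(z - 1)*(z)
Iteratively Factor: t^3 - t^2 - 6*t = (t)*(t^2 - t - 6) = t*(t - 3)*(t + 2)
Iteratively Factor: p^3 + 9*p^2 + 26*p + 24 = (p + 3)*(p^2 + 6*p + 8) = (p + 3)*(p + 4)*(p + 2)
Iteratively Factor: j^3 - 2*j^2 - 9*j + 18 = (j - 3)*(j^2 + j - 6) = (j - 3)*(j - 2)*(j + 3)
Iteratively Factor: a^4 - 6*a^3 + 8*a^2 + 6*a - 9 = (a - 1)*(a^3 - 5*a^2 + 3*a + 9) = (a - 3)*(a - 1)*(a^2 - 2*a - 3) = (a - 3)*(a - 1)*(a + 1)*(a - 3)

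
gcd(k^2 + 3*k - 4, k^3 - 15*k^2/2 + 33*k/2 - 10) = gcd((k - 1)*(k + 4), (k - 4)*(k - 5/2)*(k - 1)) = k - 1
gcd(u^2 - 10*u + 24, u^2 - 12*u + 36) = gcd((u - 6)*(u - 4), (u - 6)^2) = u - 6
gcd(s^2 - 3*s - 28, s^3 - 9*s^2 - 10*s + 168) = s^2 - 3*s - 28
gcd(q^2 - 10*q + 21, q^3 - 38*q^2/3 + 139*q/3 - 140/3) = q - 7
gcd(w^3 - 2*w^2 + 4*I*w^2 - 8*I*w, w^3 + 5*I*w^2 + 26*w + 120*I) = w + 4*I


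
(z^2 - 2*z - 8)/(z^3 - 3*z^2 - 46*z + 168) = (z + 2)/(z^2 + z - 42)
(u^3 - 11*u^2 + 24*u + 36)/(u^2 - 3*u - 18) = (u^2 - 5*u - 6)/(u + 3)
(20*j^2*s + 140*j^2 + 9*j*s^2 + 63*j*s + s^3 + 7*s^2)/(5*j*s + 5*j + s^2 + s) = (4*j*s + 28*j + s^2 + 7*s)/(s + 1)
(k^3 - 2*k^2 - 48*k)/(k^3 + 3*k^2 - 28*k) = (k^2 - 2*k - 48)/(k^2 + 3*k - 28)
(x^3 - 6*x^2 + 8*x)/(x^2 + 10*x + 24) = x*(x^2 - 6*x + 8)/(x^2 + 10*x + 24)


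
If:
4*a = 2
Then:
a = 1/2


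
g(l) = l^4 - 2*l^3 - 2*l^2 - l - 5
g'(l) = 4*l^3 - 6*l^2 - 4*l - 1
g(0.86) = -8.06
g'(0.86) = -6.33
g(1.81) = -14.49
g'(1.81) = -4.18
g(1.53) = -12.90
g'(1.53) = -6.84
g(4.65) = 213.55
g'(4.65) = 252.84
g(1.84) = -14.61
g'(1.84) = -3.76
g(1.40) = -11.97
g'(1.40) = -7.38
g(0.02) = -5.02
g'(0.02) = -1.08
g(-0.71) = -4.33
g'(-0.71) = -2.62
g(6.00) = 781.00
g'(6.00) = 623.00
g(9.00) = 4927.00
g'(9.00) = 2393.00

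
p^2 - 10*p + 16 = (p - 8)*(p - 2)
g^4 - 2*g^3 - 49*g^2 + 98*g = g*(g - 7)*(g - 2)*(g + 7)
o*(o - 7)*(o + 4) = o^3 - 3*o^2 - 28*o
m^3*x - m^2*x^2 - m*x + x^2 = (m - 1)*(m - x)*(m*x + x)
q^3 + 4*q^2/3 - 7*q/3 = q*(q - 1)*(q + 7/3)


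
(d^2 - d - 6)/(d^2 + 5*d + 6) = (d - 3)/(d + 3)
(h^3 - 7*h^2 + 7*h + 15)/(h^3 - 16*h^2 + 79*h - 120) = (h + 1)/(h - 8)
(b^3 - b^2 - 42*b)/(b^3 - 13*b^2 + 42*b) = (b + 6)/(b - 6)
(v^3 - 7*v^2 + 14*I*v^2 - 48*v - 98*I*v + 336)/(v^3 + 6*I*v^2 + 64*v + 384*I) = (v - 7)/(v - 8*I)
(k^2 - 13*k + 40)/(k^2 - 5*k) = (k - 8)/k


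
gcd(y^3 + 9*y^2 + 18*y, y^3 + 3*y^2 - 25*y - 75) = y + 3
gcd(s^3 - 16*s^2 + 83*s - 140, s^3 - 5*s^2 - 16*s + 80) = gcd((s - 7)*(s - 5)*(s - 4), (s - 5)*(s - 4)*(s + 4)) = s^2 - 9*s + 20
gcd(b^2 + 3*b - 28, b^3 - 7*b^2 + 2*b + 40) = b - 4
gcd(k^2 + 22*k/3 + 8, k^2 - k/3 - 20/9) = k + 4/3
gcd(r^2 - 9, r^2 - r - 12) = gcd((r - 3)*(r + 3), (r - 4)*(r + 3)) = r + 3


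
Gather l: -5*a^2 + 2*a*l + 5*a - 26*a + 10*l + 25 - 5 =-5*a^2 - 21*a + l*(2*a + 10) + 20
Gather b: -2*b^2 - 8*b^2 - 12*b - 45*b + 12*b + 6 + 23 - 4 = -10*b^2 - 45*b + 25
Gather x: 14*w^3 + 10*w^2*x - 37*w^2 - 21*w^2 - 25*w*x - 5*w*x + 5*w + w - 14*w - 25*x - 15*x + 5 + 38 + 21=14*w^3 - 58*w^2 - 8*w + x*(10*w^2 - 30*w - 40) + 64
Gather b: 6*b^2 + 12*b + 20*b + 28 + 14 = 6*b^2 + 32*b + 42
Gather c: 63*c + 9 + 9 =63*c + 18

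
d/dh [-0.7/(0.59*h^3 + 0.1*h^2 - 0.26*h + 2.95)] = (1.239*h^2 + 0.14*h - 0.182)/(0.59*h^3 + 0.1*h^2 - 0.26*h + 2.95)^2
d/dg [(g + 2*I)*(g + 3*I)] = 2*g + 5*I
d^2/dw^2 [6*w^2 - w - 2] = 12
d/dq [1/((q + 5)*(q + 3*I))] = -(2*q + 5 + 3*I)/((q + 5)^2*(q + 3*I)^2)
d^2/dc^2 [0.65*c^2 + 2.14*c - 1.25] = 1.30000000000000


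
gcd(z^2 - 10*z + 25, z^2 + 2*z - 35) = z - 5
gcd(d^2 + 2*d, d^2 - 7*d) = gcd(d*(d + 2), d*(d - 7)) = d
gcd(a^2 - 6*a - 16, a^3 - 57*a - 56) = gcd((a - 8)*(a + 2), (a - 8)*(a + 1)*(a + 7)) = a - 8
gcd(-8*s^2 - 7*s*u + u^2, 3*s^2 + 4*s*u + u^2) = s + u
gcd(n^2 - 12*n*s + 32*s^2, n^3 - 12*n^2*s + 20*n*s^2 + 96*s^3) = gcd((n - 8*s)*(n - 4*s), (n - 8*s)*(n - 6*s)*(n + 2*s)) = -n + 8*s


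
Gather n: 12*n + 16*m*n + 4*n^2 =4*n^2 + n*(16*m + 12)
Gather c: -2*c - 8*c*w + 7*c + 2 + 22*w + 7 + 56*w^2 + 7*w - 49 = c*(5 - 8*w) + 56*w^2 + 29*w - 40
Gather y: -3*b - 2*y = -3*b - 2*y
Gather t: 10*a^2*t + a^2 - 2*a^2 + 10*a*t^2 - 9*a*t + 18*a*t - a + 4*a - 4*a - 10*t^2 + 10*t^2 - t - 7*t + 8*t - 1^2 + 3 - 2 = -a^2 + 10*a*t^2 - a + t*(10*a^2 + 9*a)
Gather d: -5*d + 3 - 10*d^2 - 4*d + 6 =-10*d^2 - 9*d + 9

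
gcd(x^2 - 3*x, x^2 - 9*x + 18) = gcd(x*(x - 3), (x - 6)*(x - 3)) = x - 3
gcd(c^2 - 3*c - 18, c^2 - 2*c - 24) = c - 6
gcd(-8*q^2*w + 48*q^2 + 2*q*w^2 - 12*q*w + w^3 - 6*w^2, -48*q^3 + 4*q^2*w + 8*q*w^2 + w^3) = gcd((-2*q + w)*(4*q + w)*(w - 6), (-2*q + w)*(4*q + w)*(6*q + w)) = 8*q^2 - 2*q*w - w^2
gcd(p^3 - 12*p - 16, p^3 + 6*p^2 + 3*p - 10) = p + 2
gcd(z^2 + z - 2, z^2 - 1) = z - 1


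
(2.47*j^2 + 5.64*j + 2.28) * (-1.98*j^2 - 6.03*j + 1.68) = -4.8906*j^4 - 26.0613*j^3 - 34.374*j^2 - 4.2732*j + 3.8304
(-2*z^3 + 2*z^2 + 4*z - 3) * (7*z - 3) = -14*z^4 + 20*z^3 + 22*z^2 - 33*z + 9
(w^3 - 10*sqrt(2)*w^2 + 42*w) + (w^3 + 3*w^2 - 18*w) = 2*w^3 - 10*sqrt(2)*w^2 + 3*w^2 + 24*w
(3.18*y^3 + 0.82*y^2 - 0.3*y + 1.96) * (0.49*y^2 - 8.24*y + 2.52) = 1.5582*y^5 - 25.8014*y^4 + 1.1098*y^3 + 5.4988*y^2 - 16.9064*y + 4.9392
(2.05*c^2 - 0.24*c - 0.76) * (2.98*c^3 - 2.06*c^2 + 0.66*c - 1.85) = 6.109*c^5 - 4.9382*c^4 - 0.4174*c^3 - 2.3853*c^2 - 0.0576*c + 1.406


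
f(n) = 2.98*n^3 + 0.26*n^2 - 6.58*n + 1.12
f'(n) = 8.94*n^2 + 0.52*n - 6.58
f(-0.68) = 4.78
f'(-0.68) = -2.80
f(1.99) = 12.54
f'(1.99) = 29.86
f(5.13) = 376.52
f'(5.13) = 231.36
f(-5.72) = -510.44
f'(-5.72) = 282.95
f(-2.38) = -21.92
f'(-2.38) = 42.82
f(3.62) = 122.07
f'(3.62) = 112.46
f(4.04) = 175.28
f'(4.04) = 141.44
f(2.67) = 42.13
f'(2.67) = 58.54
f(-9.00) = -2091.02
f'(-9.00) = 712.88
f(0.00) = 1.12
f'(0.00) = -6.58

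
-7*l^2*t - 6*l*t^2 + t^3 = t*(-7*l + t)*(l + t)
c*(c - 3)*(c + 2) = c^3 - c^2 - 6*c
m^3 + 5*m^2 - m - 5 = (m - 1)*(m + 1)*(m + 5)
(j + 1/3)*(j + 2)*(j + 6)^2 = j^4 + 43*j^3/3 + 194*j^2/3 + 92*j + 24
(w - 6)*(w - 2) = w^2 - 8*w + 12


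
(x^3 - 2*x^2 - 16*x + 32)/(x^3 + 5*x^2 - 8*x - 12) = (x^2 - 16)/(x^2 + 7*x + 6)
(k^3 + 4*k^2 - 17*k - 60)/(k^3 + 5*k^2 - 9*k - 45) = (k - 4)/(k - 3)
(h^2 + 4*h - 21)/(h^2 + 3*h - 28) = (h - 3)/(h - 4)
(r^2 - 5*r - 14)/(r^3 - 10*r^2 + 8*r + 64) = (r - 7)/(r^2 - 12*r + 32)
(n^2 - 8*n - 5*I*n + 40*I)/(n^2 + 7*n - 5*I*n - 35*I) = (n - 8)/(n + 7)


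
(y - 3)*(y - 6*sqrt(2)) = y^2 - 6*sqrt(2)*y - 3*y + 18*sqrt(2)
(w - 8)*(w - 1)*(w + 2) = w^3 - 7*w^2 - 10*w + 16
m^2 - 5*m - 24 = (m - 8)*(m + 3)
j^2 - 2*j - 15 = (j - 5)*(j + 3)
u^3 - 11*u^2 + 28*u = u*(u - 7)*(u - 4)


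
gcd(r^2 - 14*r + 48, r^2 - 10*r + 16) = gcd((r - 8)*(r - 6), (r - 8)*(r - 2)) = r - 8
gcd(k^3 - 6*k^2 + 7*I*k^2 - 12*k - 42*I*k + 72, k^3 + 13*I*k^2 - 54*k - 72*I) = k^2 + 7*I*k - 12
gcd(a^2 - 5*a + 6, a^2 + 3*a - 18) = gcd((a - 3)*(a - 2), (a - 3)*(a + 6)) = a - 3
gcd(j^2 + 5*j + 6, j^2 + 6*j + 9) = j + 3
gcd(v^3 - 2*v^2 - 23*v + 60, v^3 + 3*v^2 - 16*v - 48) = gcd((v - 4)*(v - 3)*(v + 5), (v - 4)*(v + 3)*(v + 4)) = v - 4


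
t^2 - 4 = (t - 2)*(t + 2)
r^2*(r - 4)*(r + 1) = r^4 - 3*r^3 - 4*r^2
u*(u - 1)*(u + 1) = u^3 - u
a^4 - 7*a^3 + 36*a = a*(a - 6)*(a - 3)*(a + 2)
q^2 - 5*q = q*(q - 5)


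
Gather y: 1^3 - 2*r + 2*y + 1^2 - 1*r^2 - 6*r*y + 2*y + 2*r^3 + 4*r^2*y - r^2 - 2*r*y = 2*r^3 - 2*r^2 - 2*r + y*(4*r^2 - 8*r + 4) + 2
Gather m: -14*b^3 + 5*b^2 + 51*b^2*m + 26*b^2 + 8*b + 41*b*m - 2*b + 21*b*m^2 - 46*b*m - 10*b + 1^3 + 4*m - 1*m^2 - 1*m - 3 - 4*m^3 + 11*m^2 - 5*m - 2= -14*b^3 + 31*b^2 - 4*b - 4*m^3 + m^2*(21*b + 10) + m*(51*b^2 - 5*b - 2) - 4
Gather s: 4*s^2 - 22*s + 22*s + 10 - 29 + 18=4*s^2 - 1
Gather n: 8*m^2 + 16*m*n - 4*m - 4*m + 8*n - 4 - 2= 8*m^2 - 8*m + n*(16*m + 8) - 6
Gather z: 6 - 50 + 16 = -28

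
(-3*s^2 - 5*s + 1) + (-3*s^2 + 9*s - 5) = -6*s^2 + 4*s - 4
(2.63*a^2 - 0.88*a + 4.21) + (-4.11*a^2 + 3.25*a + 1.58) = -1.48*a^2 + 2.37*a + 5.79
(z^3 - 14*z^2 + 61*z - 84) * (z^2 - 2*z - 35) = z^5 - 16*z^4 + 54*z^3 + 284*z^2 - 1967*z + 2940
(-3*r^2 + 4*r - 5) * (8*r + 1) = -24*r^3 + 29*r^2 - 36*r - 5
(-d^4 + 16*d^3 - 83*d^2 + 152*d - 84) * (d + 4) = -d^5 + 12*d^4 - 19*d^3 - 180*d^2 + 524*d - 336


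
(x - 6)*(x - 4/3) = x^2 - 22*x/3 + 8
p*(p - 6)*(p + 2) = p^3 - 4*p^2 - 12*p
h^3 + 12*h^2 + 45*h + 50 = (h + 2)*(h + 5)^2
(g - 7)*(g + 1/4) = g^2 - 27*g/4 - 7/4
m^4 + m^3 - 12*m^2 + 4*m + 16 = (m - 2)^2*(m + 1)*(m + 4)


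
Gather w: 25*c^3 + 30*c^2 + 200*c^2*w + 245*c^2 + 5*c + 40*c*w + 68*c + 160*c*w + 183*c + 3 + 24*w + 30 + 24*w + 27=25*c^3 + 275*c^2 + 256*c + w*(200*c^2 + 200*c + 48) + 60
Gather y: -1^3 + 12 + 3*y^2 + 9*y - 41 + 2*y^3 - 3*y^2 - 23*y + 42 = 2*y^3 - 14*y + 12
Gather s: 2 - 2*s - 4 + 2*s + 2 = 0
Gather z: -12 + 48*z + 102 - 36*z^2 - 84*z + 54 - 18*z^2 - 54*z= -54*z^2 - 90*z + 144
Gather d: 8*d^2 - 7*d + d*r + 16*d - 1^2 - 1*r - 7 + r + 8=8*d^2 + d*(r + 9)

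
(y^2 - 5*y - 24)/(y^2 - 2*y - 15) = (y - 8)/(y - 5)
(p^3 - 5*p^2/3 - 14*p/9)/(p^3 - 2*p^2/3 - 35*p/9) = (3*p + 2)/(3*p + 5)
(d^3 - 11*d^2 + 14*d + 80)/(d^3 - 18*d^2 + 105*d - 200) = (d + 2)/(d - 5)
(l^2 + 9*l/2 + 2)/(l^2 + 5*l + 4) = (l + 1/2)/(l + 1)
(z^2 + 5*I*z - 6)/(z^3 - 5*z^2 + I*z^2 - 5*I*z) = (z^2 + 5*I*z - 6)/(z*(z^2 + z*(-5 + I) - 5*I))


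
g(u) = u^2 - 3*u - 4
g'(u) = 2*u - 3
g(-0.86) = -0.68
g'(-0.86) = -4.72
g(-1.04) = 0.20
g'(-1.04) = -5.08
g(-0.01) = -3.97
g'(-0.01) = -3.02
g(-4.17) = 25.90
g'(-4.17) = -11.34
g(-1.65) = 3.67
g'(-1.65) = -6.30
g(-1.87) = 5.11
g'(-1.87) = -6.74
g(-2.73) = 11.64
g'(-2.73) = -8.46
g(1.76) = -6.18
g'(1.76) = 0.52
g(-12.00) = 176.00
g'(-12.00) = -27.00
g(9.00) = 50.00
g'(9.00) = 15.00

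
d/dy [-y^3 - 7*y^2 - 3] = y*(-3*y - 14)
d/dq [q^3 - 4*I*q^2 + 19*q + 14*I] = 3*q^2 - 8*I*q + 19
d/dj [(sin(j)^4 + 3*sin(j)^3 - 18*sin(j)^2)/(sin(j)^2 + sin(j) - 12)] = 2*(sin(j)^2 + 9*sin(j) + 24)*sin(j)*cos(j)/(sin(j) + 4)^2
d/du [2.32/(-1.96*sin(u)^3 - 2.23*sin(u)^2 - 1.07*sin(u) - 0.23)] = (13.6416*sin(u)^2 + 10.3472*sin(u) + 2.4824)*cos(u)/(1.96*sin(u)^3 + 2.23*sin(u)^2 + 1.07*sin(u) + 0.23)^2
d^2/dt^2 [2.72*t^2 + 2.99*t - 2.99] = 5.44000000000000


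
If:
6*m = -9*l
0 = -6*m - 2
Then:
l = 2/9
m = -1/3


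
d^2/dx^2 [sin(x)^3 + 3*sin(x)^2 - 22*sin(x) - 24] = -9*sin(x)^3 - 12*sin(x)^2 + 28*sin(x) + 6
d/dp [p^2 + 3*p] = 2*p + 3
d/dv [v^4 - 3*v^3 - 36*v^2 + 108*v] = 4*v^3 - 9*v^2 - 72*v + 108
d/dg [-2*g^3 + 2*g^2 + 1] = 2*g*(2 - 3*g)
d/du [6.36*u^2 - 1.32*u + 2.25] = 12.72*u - 1.32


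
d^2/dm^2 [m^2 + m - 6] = 2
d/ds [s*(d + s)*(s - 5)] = s*(d + s) + s*(s - 5) + (d + s)*(s - 5)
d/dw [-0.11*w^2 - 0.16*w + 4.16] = -0.22*w - 0.16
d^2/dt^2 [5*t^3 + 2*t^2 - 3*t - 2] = 30*t + 4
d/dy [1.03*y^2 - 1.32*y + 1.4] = 2.06*y - 1.32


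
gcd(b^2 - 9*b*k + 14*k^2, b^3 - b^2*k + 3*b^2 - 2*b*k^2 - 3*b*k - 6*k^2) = b - 2*k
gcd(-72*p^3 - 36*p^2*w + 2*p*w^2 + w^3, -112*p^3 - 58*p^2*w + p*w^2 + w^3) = 2*p + w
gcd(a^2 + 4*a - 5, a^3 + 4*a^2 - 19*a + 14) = a - 1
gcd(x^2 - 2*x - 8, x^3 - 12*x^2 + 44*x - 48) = x - 4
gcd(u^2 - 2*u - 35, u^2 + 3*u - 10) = u + 5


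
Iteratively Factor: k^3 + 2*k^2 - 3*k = (k + 3)*(k^2 - k) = k*(k + 3)*(k - 1)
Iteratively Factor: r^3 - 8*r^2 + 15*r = (r - 3)*(r^2 - 5*r) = r*(r - 3)*(r - 5)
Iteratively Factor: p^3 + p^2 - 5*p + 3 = (p + 3)*(p^2 - 2*p + 1) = (p - 1)*(p + 3)*(p - 1)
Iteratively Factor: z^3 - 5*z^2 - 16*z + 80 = (z - 4)*(z^2 - z - 20) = (z - 4)*(z + 4)*(z - 5)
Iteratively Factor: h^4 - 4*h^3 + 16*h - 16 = (h - 2)*(h^3 - 2*h^2 - 4*h + 8) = (h - 2)*(h + 2)*(h^2 - 4*h + 4) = (h - 2)^2*(h + 2)*(h - 2)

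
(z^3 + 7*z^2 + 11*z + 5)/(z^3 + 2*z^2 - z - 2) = (z^2 + 6*z + 5)/(z^2 + z - 2)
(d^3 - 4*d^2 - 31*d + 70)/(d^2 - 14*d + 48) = (d^3 - 4*d^2 - 31*d + 70)/(d^2 - 14*d + 48)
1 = 1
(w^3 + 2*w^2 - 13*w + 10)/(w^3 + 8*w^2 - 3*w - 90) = (w^2 - 3*w + 2)/(w^2 + 3*w - 18)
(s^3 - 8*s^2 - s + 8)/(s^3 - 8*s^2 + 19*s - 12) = (s^2 - 7*s - 8)/(s^2 - 7*s + 12)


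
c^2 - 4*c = c*(c - 4)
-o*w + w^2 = w*(-o + w)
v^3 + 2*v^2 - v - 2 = (v - 1)*(v + 1)*(v + 2)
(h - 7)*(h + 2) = h^2 - 5*h - 14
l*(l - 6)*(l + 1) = l^3 - 5*l^2 - 6*l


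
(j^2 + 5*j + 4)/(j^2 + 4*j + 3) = (j + 4)/(j + 3)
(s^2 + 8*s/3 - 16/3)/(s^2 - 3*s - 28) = (s - 4/3)/(s - 7)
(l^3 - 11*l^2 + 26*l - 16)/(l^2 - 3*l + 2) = l - 8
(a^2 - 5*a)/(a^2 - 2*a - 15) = a/(a + 3)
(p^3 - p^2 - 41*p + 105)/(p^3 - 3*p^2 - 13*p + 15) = (p^2 + 4*p - 21)/(p^2 + 2*p - 3)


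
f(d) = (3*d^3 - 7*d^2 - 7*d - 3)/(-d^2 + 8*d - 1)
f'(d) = (2*d - 8)*(3*d^3 - 7*d^2 - 7*d - 3)/(-d^2 + 8*d - 1)^2 + (9*d^2 - 14*d - 7)/(-d^2 + 8*d - 1)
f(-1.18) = 0.80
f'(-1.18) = -1.17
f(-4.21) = 6.13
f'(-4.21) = -2.11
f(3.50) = 1.04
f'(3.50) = 3.61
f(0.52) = -2.81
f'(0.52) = 2.66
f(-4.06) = 5.82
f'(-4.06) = -2.09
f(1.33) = -2.24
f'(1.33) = 0.29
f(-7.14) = 12.85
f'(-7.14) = -2.43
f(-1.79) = 1.63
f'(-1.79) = -1.52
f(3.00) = -0.43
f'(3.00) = 2.35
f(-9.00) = 17.49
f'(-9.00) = -2.55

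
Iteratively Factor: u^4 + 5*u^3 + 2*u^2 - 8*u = (u)*(u^3 + 5*u^2 + 2*u - 8) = u*(u + 2)*(u^2 + 3*u - 4) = u*(u - 1)*(u + 2)*(u + 4)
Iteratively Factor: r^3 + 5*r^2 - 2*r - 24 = (r - 2)*(r^2 + 7*r + 12) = (r - 2)*(r + 3)*(r + 4)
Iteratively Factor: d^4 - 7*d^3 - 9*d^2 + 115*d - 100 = (d - 1)*(d^3 - 6*d^2 - 15*d + 100) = (d - 1)*(d + 4)*(d^2 - 10*d + 25) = (d - 5)*(d - 1)*(d + 4)*(d - 5)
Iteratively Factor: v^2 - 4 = (v - 2)*(v + 2)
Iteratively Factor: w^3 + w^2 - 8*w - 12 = (w - 3)*(w^2 + 4*w + 4) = (w - 3)*(w + 2)*(w + 2)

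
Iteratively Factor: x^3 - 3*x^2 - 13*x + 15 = (x - 5)*(x^2 + 2*x - 3) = (x - 5)*(x + 3)*(x - 1)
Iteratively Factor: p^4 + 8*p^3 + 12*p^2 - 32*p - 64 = (p + 4)*(p^3 + 4*p^2 - 4*p - 16) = (p - 2)*(p + 4)*(p^2 + 6*p + 8) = (p - 2)*(p + 2)*(p + 4)*(p + 4)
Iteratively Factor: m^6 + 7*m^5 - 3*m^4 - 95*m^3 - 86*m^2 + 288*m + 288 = (m - 3)*(m^5 + 10*m^4 + 27*m^3 - 14*m^2 - 128*m - 96) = (m - 3)*(m + 3)*(m^4 + 7*m^3 + 6*m^2 - 32*m - 32) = (m - 3)*(m + 1)*(m + 3)*(m^3 + 6*m^2 - 32) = (m - 3)*(m - 2)*(m + 1)*(m + 3)*(m^2 + 8*m + 16) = (m - 3)*(m - 2)*(m + 1)*(m + 3)*(m + 4)*(m + 4)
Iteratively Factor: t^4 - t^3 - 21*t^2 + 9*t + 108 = (t + 3)*(t^3 - 4*t^2 - 9*t + 36) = (t - 3)*(t + 3)*(t^2 - t - 12) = (t - 3)*(t + 3)^2*(t - 4)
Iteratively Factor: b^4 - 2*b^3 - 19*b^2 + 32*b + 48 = (b + 1)*(b^3 - 3*b^2 - 16*b + 48) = (b + 1)*(b + 4)*(b^2 - 7*b + 12) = (b - 4)*(b + 1)*(b + 4)*(b - 3)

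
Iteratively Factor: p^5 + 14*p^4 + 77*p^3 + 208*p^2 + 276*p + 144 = (p + 2)*(p^4 + 12*p^3 + 53*p^2 + 102*p + 72) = (p + 2)*(p + 4)*(p^3 + 8*p^2 + 21*p + 18) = (p + 2)*(p + 3)*(p + 4)*(p^2 + 5*p + 6) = (p + 2)^2*(p + 3)*(p + 4)*(p + 3)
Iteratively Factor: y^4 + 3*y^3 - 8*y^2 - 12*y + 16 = (y + 2)*(y^3 + y^2 - 10*y + 8) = (y - 1)*(y + 2)*(y^2 + 2*y - 8) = (y - 1)*(y + 2)*(y + 4)*(y - 2)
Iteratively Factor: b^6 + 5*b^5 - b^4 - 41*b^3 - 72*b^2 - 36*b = (b + 3)*(b^5 + 2*b^4 - 7*b^3 - 20*b^2 - 12*b) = (b + 2)*(b + 3)*(b^4 - 7*b^2 - 6*b) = (b - 3)*(b + 2)*(b + 3)*(b^3 + 3*b^2 + 2*b) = b*(b - 3)*(b + 2)*(b + 3)*(b^2 + 3*b + 2) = b*(b - 3)*(b + 2)^2*(b + 3)*(b + 1)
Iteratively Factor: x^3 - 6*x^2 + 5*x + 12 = (x - 4)*(x^2 - 2*x - 3) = (x - 4)*(x + 1)*(x - 3)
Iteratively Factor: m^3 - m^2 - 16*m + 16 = (m - 4)*(m^2 + 3*m - 4) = (m - 4)*(m + 4)*(m - 1)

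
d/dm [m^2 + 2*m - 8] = 2*m + 2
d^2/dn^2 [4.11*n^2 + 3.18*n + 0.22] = 8.22000000000000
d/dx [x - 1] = 1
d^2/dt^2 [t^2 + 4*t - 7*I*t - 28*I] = 2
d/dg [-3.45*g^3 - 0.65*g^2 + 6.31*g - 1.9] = -10.35*g^2 - 1.3*g + 6.31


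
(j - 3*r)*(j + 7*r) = j^2 + 4*j*r - 21*r^2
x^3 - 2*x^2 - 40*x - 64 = (x - 8)*(x + 2)*(x + 4)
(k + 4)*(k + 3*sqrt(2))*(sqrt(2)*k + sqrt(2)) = sqrt(2)*k^3 + 6*k^2 + 5*sqrt(2)*k^2 + 4*sqrt(2)*k + 30*k + 24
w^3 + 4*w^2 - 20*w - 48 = (w - 4)*(w + 2)*(w + 6)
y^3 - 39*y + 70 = (y - 5)*(y - 2)*(y + 7)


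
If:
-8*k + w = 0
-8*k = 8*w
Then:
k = 0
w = 0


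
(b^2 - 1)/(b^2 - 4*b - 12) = (1 - b^2)/(-b^2 + 4*b + 12)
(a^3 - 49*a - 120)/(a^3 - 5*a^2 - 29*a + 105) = (a^2 - 5*a - 24)/(a^2 - 10*a + 21)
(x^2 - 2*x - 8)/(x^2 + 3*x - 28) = (x + 2)/(x + 7)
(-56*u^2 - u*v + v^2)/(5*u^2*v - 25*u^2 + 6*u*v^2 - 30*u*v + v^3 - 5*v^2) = (-56*u^2 - u*v + v^2)/(5*u^2*v - 25*u^2 + 6*u*v^2 - 30*u*v + v^3 - 5*v^2)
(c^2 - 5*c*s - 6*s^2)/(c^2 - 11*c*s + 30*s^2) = (-c - s)/(-c + 5*s)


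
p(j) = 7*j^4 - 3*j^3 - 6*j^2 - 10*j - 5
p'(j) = 28*j^3 - 9*j^2 - 12*j - 10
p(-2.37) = 245.78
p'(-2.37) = -404.85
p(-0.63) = 0.77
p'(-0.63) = -13.01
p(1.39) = -12.42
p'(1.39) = 31.13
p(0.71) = -14.42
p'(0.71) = -13.04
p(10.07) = 68203.10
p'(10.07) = 27548.64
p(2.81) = 289.40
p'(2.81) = 506.48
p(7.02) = 15591.18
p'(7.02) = 9148.79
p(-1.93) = 110.64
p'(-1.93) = -221.66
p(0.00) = -5.00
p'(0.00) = -10.00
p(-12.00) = 149587.00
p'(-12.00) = -49546.00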